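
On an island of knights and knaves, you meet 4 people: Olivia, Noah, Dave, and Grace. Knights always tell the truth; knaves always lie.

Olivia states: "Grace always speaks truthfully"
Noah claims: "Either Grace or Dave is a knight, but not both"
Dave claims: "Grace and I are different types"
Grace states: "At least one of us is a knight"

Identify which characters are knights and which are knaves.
Olivia is a knave.
Noah is a knave.
Dave is a knave.
Grace is a knave.

Verification:
- Olivia (knave) says "Grace always speaks truthfully" - this is FALSE (a lie) because Grace is a knave.
- Noah (knave) says "Either Grace or Dave is a knight, but not both" - this is FALSE (a lie) because Grace is a knave and Dave is a knave.
- Dave (knave) says "Grace and I are different types" - this is FALSE (a lie) because Dave is a knave and Grace is a knave.
- Grace (knave) says "At least one of us is a knight" - this is FALSE (a lie) because no one is a knight.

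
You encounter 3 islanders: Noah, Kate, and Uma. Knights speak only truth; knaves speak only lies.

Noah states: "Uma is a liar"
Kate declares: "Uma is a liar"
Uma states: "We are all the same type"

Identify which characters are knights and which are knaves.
Noah is a knight.
Kate is a knight.
Uma is a knave.

Verification:
- Noah (knight) says "Uma is a liar" - this is TRUE because Uma is a knave.
- Kate (knight) says "Uma is a liar" - this is TRUE because Uma is a knave.
- Uma (knave) says "We are all the same type" - this is FALSE (a lie) because Noah and Kate are knights and Uma is a knave.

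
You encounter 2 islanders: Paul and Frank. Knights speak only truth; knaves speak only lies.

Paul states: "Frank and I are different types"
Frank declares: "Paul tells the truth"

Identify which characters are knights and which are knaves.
Paul is a knave.
Frank is a knave.

Verification:
- Paul (knave) says "Frank and I are different types" - this is FALSE (a lie) because Paul is a knave and Frank is a knave.
- Frank (knave) says "Paul tells the truth" - this is FALSE (a lie) because Paul is a knave.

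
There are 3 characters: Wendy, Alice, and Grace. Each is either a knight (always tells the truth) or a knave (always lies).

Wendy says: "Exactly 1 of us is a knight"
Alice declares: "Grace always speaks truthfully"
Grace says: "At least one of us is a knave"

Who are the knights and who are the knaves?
Wendy is a knave.
Alice is a knight.
Grace is a knight.

Verification:
- Wendy (knave) says "Exactly 1 of us is a knight" - this is FALSE (a lie) because there are 2 knights.
- Alice (knight) says "Grace always speaks truthfully" - this is TRUE because Grace is a knight.
- Grace (knight) says "At least one of us is a knave" - this is TRUE because Wendy is a knave.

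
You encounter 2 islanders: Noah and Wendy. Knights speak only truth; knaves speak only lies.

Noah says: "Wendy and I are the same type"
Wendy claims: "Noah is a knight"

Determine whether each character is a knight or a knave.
Noah is a knight.
Wendy is a knight.

Verification:
- Noah (knight) says "Wendy and I are the same type" - this is TRUE because Noah is a knight and Wendy is a knight.
- Wendy (knight) says "Noah is a knight" - this is TRUE because Noah is a knight.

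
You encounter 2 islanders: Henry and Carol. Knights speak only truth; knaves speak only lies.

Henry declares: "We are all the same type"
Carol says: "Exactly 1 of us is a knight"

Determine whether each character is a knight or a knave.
Henry is a knave.
Carol is a knight.

Verification:
- Henry (knave) says "We are all the same type" - this is FALSE (a lie) because Carol is a knight and Henry is a knave.
- Carol (knight) says "Exactly 1 of us is a knight" - this is TRUE because there are 1 knights.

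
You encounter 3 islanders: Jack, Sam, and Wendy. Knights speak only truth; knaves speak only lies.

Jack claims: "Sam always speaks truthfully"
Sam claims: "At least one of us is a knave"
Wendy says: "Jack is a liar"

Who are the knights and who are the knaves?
Jack is a knight.
Sam is a knight.
Wendy is a knave.

Verification:
- Jack (knight) says "Sam always speaks truthfully" - this is TRUE because Sam is a knight.
- Sam (knight) says "At least one of us is a knave" - this is TRUE because Wendy is a knave.
- Wendy (knave) says "Jack is a liar" - this is FALSE (a lie) because Jack is a knight.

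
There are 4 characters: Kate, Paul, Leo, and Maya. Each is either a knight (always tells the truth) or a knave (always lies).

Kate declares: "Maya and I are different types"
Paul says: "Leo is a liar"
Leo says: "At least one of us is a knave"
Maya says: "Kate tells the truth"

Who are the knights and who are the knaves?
Kate is a knave.
Paul is a knave.
Leo is a knight.
Maya is a knave.

Verification:
- Kate (knave) says "Maya and I are different types" - this is FALSE (a lie) because Kate is a knave and Maya is a knave.
- Paul (knave) says "Leo is a liar" - this is FALSE (a lie) because Leo is a knight.
- Leo (knight) says "At least one of us is a knave" - this is TRUE because Kate, Paul, and Maya are knaves.
- Maya (knave) says "Kate tells the truth" - this is FALSE (a lie) because Kate is a knave.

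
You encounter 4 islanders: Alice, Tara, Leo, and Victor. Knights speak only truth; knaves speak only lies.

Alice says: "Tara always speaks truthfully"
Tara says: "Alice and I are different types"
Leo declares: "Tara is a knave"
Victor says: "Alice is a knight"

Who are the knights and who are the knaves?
Alice is a knave.
Tara is a knave.
Leo is a knight.
Victor is a knave.

Verification:
- Alice (knave) says "Tara always speaks truthfully" - this is FALSE (a lie) because Tara is a knave.
- Tara (knave) says "Alice and I are different types" - this is FALSE (a lie) because Tara is a knave and Alice is a knave.
- Leo (knight) says "Tara is a knave" - this is TRUE because Tara is a knave.
- Victor (knave) says "Alice is a knight" - this is FALSE (a lie) because Alice is a knave.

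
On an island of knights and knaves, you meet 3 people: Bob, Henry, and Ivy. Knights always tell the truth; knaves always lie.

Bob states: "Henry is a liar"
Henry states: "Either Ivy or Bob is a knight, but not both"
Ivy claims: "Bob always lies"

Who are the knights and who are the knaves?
Bob is a knave.
Henry is a knight.
Ivy is a knight.

Verification:
- Bob (knave) says "Henry is a liar" - this is FALSE (a lie) because Henry is a knight.
- Henry (knight) says "Either Ivy or Bob is a knight, but not both" - this is TRUE because Ivy is a knight and Bob is a knave.
- Ivy (knight) says "Bob always lies" - this is TRUE because Bob is a knave.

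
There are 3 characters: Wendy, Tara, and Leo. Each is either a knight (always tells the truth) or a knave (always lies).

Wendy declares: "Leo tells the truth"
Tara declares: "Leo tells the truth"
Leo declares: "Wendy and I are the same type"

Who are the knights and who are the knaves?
Wendy is a knight.
Tara is a knight.
Leo is a knight.

Verification:
- Wendy (knight) says "Leo tells the truth" - this is TRUE because Leo is a knight.
- Tara (knight) says "Leo tells the truth" - this is TRUE because Leo is a knight.
- Leo (knight) says "Wendy and I are the same type" - this is TRUE because Leo is a knight and Wendy is a knight.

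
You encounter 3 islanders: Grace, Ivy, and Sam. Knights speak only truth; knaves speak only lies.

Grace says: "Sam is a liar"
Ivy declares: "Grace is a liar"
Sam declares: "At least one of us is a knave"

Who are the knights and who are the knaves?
Grace is a knave.
Ivy is a knight.
Sam is a knight.

Verification:
- Grace (knave) says "Sam is a liar" - this is FALSE (a lie) because Sam is a knight.
- Ivy (knight) says "Grace is a liar" - this is TRUE because Grace is a knave.
- Sam (knight) says "At least one of us is a knave" - this is TRUE because Grace is a knave.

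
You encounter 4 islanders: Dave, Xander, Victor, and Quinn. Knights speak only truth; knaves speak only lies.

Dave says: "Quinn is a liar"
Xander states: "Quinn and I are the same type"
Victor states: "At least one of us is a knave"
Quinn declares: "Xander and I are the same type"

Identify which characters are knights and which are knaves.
Dave is a knave.
Xander is a knight.
Victor is a knight.
Quinn is a knight.

Verification:
- Dave (knave) says "Quinn is a liar" - this is FALSE (a lie) because Quinn is a knight.
- Xander (knight) says "Quinn and I are the same type" - this is TRUE because Xander is a knight and Quinn is a knight.
- Victor (knight) says "At least one of us is a knave" - this is TRUE because Dave is a knave.
- Quinn (knight) says "Xander and I are the same type" - this is TRUE because Quinn is a knight and Xander is a knight.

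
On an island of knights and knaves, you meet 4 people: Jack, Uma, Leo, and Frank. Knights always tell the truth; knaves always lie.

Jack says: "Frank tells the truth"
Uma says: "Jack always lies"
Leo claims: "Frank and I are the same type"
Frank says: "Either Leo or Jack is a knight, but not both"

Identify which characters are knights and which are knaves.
Jack is a knight.
Uma is a knave.
Leo is a knave.
Frank is a knight.

Verification:
- Jack (knight) says "Frank tells the truth" - this is TRUE because Frank is a knight.
- Uma (knave) says "Jack always lies" - this is FALSE (a lie) because Jack is a knight.
- Leo (knave) says "Frank and I are the same type" - this is FALSE (a lie) because Leo is a knave and Frank is a knight.
- Frank (knight) says "Either Leo or Jack is a knight, but not both" - this is TRUE because Leo is a knave and Jack is a knight.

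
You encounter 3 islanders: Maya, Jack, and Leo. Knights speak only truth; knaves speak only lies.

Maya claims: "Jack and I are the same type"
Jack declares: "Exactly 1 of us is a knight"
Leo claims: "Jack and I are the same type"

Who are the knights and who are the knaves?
Maya is a knave.
Jack is a knight.
Leo is a knave.

Verification:
- Maya (knave) says "Jack and I are the same type" - this is FALSE (a lie) because Maya is a knave and Jack is a knight.
- Jack (knight) says "Exactly 1 of us is a knight" - this is TRUE because there are 1 knights.
- Leo (knave) says "Jack and I are the same type" - this is FALSE (a lie) because Leo is a knave and Jack is a knight.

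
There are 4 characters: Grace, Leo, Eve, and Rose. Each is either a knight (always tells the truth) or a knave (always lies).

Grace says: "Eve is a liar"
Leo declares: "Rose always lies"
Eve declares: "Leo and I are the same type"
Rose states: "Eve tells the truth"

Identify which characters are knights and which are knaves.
Grace is a knight.
Leo is a knight.
Eve is a knave.
Rose is a knave.

Verification:
- Grace (knight) says "Eve is a liar" - this is TRUE because Eve is a knave.
- Leo (knight) says "Rose always lies" - this is TRUE because Rose is a knave.
- Eve (knave) says "Leo and I are the same type" - this is FALSE (a lie) because Eve is a knave and Leo is a knight.
- Rose (knave) says "Eve tells the truth" - this is FALSE (a lie) because Eve is a knave.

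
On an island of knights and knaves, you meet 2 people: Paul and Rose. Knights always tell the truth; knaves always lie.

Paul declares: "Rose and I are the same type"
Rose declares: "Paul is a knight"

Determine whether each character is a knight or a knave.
Paul is a knight.
Rose is a knight.

Verification:
- Paul (knight) says "Rose and I are the same type" - this is TRUE because Paul is a knight and Rose is a knight.
- Rose (knight) says "Paul is a knight" - this is TRUE because Paul is a knight.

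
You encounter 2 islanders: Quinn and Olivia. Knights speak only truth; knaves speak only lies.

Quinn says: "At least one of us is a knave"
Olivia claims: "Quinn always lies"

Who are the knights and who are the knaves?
Quinn is a knight.
Olivia is a knave.

Verification:
- Quinn (knight) says "At least one of us is a knave" - this is TRUE because Olivia is a knave.
- Olivia (knave) says "Quinn always lies" - this is FALSE (a lie) because Quinn is a knight.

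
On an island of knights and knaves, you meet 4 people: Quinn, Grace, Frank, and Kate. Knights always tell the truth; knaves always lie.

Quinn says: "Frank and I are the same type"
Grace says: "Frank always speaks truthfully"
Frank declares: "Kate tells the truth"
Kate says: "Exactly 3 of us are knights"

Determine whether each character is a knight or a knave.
Quinn is a knave.
Grace is a knight.
Frank is a knight.
Kate is a knight.

Verification:
- Quinn (knave) says "Frank and I are the same type" - this is FALSE (a lie) because Quinn is a knave and Frank is a knight.
- Grace (knight) says "Frank always speaks truthfully" - this is TRUE because Frank is a knight.
- Frank (knight) says "Kate tells the truth" - this is TRUE because Kate is a knight.
- Kate (knight) says "Exactly 3 of us are knights" - this is TRUE because there are 3 knights.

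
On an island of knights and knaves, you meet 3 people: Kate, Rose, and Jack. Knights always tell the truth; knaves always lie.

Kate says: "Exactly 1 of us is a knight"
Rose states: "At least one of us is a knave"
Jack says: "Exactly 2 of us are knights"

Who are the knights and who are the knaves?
Kate is a knave.
Rose is a knight.
Jack is a knight.

Verification:
- Kate (knave) says "Exactly 1 of us is a knight" - this is FALSE (a lie) because there are 2 knights.
- Rose (knight) says "At least one of us is a knave" - this is TRUE because Kate is a knave.
- Jack (knight) says "Exactly 2 of us are knights" - this is TRUE because there are 2 knights.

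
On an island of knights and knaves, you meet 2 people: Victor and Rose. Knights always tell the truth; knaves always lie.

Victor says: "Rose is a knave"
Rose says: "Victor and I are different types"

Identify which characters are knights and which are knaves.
Victor is a knave.
Rose is a knight.

Verification:
- Victor (knave) says "Rose is a knave" - this is FALSE (a lie) because Rose is a knight.
- Rose (knight) says "Victor and I are different types" - this is TRUE because Rose is a knight and Victor is a knave.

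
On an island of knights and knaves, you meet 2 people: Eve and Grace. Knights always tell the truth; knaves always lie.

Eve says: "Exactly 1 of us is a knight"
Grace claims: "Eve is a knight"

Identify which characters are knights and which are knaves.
Eve is a knave.
Grace is a knave.

Verification:
- Eve (knave) says "Exactly 1 of us is a knight" - this is FALSE (a lie) because there are 0 knights.
- Grace (knave) says "Eve is a knight" - this is FALSE (a lie) because Eve is a knave.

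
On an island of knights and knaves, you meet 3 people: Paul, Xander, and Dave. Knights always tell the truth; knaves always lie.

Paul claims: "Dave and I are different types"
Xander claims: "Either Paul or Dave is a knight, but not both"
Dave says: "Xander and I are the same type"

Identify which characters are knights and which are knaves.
Paul is a knight.
Xander is a knight.
Dave is a knave.

Verification:
- Paul (knight) says "Dave and I are different types" - this is TRUE because Paul is a knight and Dave is a knave.
- Xander (knight) says "Either Paul or Dave is a knight, but not both" - this is TRUE because Paul is a knight and Dave is a knave.
- Dave (knave) says "Xander and I are the same type" - this is FALSE (a lie) because Dave is a knave and Xander is a knight.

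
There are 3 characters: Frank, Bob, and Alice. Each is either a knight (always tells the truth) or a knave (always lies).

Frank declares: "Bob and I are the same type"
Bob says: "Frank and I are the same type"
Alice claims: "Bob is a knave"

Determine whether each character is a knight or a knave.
Frank is a knight.
Bob is a knight.
Alice is a knave.

Verification:
- Frank (knight) says "Bob and I are the same type" - this is TRUE because Frank is a knight and Bob is a knight.
- Bob (knight) says "Frank and I are the same type" - this is TRUE because Bob is a knight and Frank is a knight.
- Alice (knave) says "Bob is a knave" - this is FALSE (a lie) because Bob is a knight.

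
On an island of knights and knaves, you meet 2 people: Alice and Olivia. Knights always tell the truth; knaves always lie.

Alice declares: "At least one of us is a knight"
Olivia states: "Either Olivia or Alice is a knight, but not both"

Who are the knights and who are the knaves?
Alice is a knave.
Olivia is a knave.

Verification:
- Alice (knave) says "At least one of us is a knight" - this is FALSE (a lie) because no one is a knight.
- Olivia (knave) says "Either Olivia or Alice is a knight, but not both" - this is FALSE (a lie) because Olivia is a knave and Alice is a knave.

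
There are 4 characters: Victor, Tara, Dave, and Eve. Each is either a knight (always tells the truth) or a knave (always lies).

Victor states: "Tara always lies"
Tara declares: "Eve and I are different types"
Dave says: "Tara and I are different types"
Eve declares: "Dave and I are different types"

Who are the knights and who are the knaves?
Victor is a knight.
Tara is a knave.
Dave is a knave.
Eve is a knave.

Verification:
- Victor (knight) says "Tara always lies" - this is TRUE because Tara is a knave.
- Tara (knave) says "Eve and I are different types" - this is FALSE (a lie) because Tara is a knave and Eve is a knave.
- Dave (knave) says "Tara and I are different types" - this is FALSE (a lie) because Dave is a knave and Tara is a knave.
- Eve (knave) says "Dave and I are different types" - this is FALSE (a lie) because Eve is a knave and Dave is a knave.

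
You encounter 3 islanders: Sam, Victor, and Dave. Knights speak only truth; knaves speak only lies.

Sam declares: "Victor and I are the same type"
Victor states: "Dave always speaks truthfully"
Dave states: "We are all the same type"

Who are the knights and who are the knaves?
Sam is a knight.
Victor is a knight.
Dave is a knight.

Verification:
- Sam (knight) says "Victor and I are the same type" - this is TRUE because Sam is a knight and Victor is a knight.
- Victor (knight) says "Dave always speaks truthfully" - this is TRUE because Dave is a knight.
- Dave (knight) says "We are all the same type" - this is TRUE because Sam, Victor, and Dave are knights.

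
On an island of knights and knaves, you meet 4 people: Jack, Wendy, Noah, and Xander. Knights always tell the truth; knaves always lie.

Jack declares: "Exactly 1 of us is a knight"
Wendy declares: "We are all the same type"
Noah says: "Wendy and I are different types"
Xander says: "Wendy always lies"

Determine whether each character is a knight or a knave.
Jack is a knave.
Wendy is a knave.
Noah is a knight.
Xander is a knight.

Verification:
- Jack (knave) says "Exactly 1 of us is a knight" - this is FALSE (a lie) because there are 2 knights.
- Wendy (knave) says "We are all the same type" - this is FALSE (a lie) because Noah and Xander are knights and Jack and Wendy are knaves.
- Noah (knight) says "Wendy and I are different types" - this is TRUE because Noah is a knight and Wendy is a knave.
- Xander (knight) says "Wendy always lies" - this is TRUE because Wendy is a knave.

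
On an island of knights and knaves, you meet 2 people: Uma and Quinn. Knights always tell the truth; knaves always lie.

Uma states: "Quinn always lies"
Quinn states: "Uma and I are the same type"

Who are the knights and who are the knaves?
Uma is a knight.
Quinn is a knave.

Verification:
- Uma (knight) says "Quinn always lies" - this is TRUE because Quinn is a knave.
- Quinn (knave) says "Uma and I are the same type" - this is FALSE (a lie) because Quinn is a knave and Uma is a knight.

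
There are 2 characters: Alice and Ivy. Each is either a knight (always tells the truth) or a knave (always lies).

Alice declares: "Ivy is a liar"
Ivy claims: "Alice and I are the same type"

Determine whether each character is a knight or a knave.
Alice is a knight.
Ivy is a knave.

Verification:
- Alice (knight) says "Ivy is a liar" - this is TRUE because Ivy is a knave.
- Ivy (knave) says "Alice and I are the same type" - this is FALSE (a lie) because Ivy is a knave and Alice is a knight.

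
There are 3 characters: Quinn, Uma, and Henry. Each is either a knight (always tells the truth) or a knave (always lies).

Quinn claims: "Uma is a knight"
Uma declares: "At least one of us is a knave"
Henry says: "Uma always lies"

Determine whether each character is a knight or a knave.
Quinn is a knight.
Uma is a knight.
Henry is a knave.

Verification:
- Quinn (knight) says "Uma is a knight" - this is TRUE because Uma is a knight.
- Uma (knight) says "At least one of us is a knave" - this is TRUE because Henry is a knave.
- Henry (knave) says "Uma always lies" - this is FALSE (a lie) because Uma is a knight.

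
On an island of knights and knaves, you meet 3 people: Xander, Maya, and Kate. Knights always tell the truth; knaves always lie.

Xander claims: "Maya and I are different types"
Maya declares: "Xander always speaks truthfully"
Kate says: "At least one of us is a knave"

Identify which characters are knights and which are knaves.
Xander is a knave.
Maya is a knave.
Kate is a knight.

Verification:
- Xander (knave) says "Maya and I are different types" - this is FALSE (a lie) because Xander is a knave and Maya is a knave.
- Maya (knave) says "Xander always speaks truthfully" - this is FALSE (a lie) because Xander is a knave.
- Kate (knight) says "At least one of us is a knave" - this is TRUE because Xander and Maya are knaves.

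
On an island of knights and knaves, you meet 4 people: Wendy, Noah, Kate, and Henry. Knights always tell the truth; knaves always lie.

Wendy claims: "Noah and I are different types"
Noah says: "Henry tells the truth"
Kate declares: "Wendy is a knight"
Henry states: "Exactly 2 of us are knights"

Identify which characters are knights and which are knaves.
Wendy is a knave.
Noah is a knave.
Kate is a knave.
Henry is a knave.

Verification:
- Wendy (knave) says "Noah and I are different types" - this is FALSE (a lie) because Wendy is a knave and Noah is a knave.
- Noah (knave) says "Henry tells the truth" - this is FALSE (a lie) because Henry is a knave.
- Kate (knave) says "Wendy is a knight" - this is FALSE (a lie) because Wendy is a knave.
- Henry (knave) says "Exactly 2 of us are knights" - this is FALSE (a lie) because there are 0 knights.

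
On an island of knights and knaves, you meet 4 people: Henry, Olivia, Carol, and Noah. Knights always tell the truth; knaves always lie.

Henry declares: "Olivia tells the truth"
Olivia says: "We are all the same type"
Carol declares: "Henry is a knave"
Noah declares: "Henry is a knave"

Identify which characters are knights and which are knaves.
Henry is a knave.
Olivia is a knave.
Carol is a knight.
Noah is a knight.

Verification:
- Henry (knave) says "Olivia tells the truth" - this is FALSE (a lie) because Olivia is a knave.
- Olivia (knave) says "We are all the same type" - this is FALSE (a lie) because Carol and Noah are knights and Henry and Olivia are knaves.
- Carol (knight) says "Henry is a knave" - this is TRUE because Henry is a knave.
- Noah (knight) says "Henry is a knave" - this is TRUE because Henry is a knave.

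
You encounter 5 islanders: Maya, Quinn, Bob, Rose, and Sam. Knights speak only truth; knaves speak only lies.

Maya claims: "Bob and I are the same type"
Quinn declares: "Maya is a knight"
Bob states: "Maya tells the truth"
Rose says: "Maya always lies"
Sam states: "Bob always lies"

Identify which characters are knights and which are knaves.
Maya is a knight.
Quinn is a knight.
Bob is a knight.
Rose is a knave.
Sam is a knave.

Verification:
- Maya (knight) says "Bob and I are the same type" - this is TRUE because Maya is a knight and Bob is a knight.
- Quinn (knight) says "Maya is a knight" - this is TRUE because Maya is a knight.
- Bob (knight) says "Maya tells the truth" - this is TRUE because Maya is a knight.
- Rose (knave) says "Maya always lies" - this is FALSE (a lie) because Maya is a knight.
- Sam (knave) says "Bob always lies" - this is FALSE (a lie) because Bob is a knight.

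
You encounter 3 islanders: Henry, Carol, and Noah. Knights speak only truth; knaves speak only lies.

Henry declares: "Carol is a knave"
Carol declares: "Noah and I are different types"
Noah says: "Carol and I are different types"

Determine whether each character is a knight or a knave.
Henry is a knight.
Carol is a knave.
Noah is a knave.

Verification:
- Henry (knight) says "Carol is a knave" - this is TRUE because Carol is a knave.
- Carol (knave) says "Noah and I are different types" - this is FALSE (a lie) because Carol is a knave and Noah is a knave.
- Noah (knave) says "Carol and I are different types" - this is FALSE (a lie) because Noah is a knave and Carol is a knave.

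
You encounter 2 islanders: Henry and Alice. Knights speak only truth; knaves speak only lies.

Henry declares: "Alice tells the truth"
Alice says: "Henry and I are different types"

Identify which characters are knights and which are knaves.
Henry is a knave.
Alice is a knave.

Verification:
- Henry (knave) says "Alice tells the truth" - this is FALSE (a lie) because Alice is a knave.
- Alice (knave) says "Henry and I are different types" - this is FALSE (a lie) because Alice is a knave and Henry is a knave.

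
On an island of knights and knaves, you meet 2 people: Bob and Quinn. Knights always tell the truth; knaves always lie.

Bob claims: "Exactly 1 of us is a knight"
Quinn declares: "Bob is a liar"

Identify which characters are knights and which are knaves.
Bob is a knight.
Quinn is a knave.

Verification:
- Bob (knight) says "Exactly 1 of us is a knight" - this is TRUE because there are 1 knights.
- Quinn (knave) says "Bob is a liar" - this is FALSE (a lie) because Bob is a knight.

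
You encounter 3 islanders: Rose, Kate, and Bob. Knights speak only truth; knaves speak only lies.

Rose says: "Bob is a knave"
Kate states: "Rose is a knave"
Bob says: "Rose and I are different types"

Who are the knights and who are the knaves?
Rose is a knave.
Kate is a knight.
Bob is a knight.

Verification:
- Rose (knave) says "Bob is a knave" - this is FALSE (a lie) because Bob is a knight.
- Kate (knight) says "Rose is a knave" - this is TRUE because Rose is a knave.
- Bob (knight) says "Rose and I are different types" - this is TRUE because Bob is a knight and Rose is a knave.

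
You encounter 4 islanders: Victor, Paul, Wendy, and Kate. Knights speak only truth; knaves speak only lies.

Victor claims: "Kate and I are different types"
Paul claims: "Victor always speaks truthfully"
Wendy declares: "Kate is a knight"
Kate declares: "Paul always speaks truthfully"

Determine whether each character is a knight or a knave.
Victor is a knave.
Paul is a knave.
Wendy is a knave.
Kate is a knave.

Verification:
- Victor (knave) says "Kate and I are different types" - this is FALSE (a lie) because Victor is a knave and Kate is a knave.
- Paul (knave) says "Victor always speaks truthfully" - this is FALSE (a lie) because Victor is a knave.
- Wendy (knave) says "Kate is a knight" - this is FALSE (a lie) because Kate is a knave.
- Kate (knave) says "Paul always speaks truthfully" - this is FALSE (a lie) because Paul is a knave.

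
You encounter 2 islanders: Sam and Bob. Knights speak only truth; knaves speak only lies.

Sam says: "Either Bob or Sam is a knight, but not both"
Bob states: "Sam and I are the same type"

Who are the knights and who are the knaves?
Sam is a knight.
Bob is a knave.

Verification:
- Sam (knight) says "Either Bob or Sam is a knight, but not both" - this is TRUE because Bob is a knave and Sam is a knight.
- Bob (knave) says "Sam and I are the same type" - this is FALSE (a lie) because Bob is a knave and Sam is a knight.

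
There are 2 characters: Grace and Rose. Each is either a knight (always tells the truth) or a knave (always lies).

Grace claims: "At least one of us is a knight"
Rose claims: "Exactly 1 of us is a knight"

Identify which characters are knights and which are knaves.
Grace is a knave.
Rose is a knave.

Verification:
- Grace (knave) says "At least one of us is a knight" - this is FALSE (a lie) because no one is a knight.
- Rose (knave) says "Exactly 1 of us is a knight" - this is FALSE (a lie) because there are 0 knights.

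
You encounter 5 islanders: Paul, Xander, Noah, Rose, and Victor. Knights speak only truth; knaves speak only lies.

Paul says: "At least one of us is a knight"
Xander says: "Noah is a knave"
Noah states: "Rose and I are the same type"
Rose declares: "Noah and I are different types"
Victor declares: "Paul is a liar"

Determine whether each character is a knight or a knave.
Paul is a knight.
Xander is a knight.
Noah is a knave.
Rose is a knight.
Victor is a knave.

Verification:
- Paul (knight) says "At least one of us is a knight" - this is TRUE because Paul, Xander, and Rose are knights.
- Xander (knight) says "Noah is a knave" - this is TRUE because Noah is a knave.
- Noah (knave) says "Rose and I are the same type" - this is FALSE (a lie) because Noah is a knave and Rose is a knight.
- Rose (knight) says "Noah and I are different types" - this is TRUE because Rose is a knight and Noah is a knave.
- Victor (knave) says "Paul is a liar" - this is FALSE (a lie) because Paul is a knight.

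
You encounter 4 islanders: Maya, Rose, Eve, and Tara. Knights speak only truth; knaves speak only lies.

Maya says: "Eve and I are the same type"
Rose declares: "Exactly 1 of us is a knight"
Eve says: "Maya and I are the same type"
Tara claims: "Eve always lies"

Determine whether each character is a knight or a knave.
Maya is a knight.
Rose is a knave.
Eve is a knight.
Tara is a knave.

Verification:
- Maya (knight) says "Eve and I are the same type" - this is TRUE because Maya is a knight and Eve is a knight.
- Rose (knave) says "Exactly 1 of us is a knight" - this is FALSE (a lie) because there are 2 knights.
- Eve (knight) says "Maya and I are the same type" - this is TRUE because Eve is a knight and Maya is a knight.
- Tara (knave) says "Eve always lies" - this is FALSE (a lie) because Eve is a knight.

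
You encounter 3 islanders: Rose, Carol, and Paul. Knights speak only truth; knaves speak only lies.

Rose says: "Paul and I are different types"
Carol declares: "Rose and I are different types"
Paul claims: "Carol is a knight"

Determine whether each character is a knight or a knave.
Rose is a knave.
Carol is a knave.
Paul is a knave.

Verification:
- Rose (knave) says "Paul and I are different types" - this is FALSE (a lie) because Rose is a knave and Paul is a knave.
- Carol (knave) says "Rose and I are different types" - this is FALSE (a lie) because Carol is a knave and Rose is a knave.
- Paul (knave) says "Carol is a knight" - this is FALSE (a lie) because Carol is a knave.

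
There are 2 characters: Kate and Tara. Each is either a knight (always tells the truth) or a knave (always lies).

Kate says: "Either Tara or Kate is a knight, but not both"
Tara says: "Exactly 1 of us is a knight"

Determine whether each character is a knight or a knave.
Kate is a knave.
Tara is a knave.

Verification:
- Kate (knave) says "Either Tara or Kate is a knight, but not both" - this is FALSE (a lie) because Tara is a knave and Kate is a knave.
- Tara (knave) says "Exactly 1 of us is a knight" - this is FALSE (a lie) because there are 0 knights.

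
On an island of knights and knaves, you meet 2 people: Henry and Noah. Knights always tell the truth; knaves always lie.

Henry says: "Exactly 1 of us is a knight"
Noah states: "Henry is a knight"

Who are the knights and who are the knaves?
Henry is a knave.
Noah is a knave.

Verification:
- Henry (knave) says "Exactly 1 of us is a knight" - this is FALSE (a lie) because there are 0 knights.
- Noah (knave) says "Henry is a knight" - this is FALSE (a lie) because Henry is a knave.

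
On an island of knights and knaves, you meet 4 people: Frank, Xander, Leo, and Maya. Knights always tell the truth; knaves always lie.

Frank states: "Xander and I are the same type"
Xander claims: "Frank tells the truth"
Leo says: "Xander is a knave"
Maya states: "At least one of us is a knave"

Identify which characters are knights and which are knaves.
Frank is a knight.
Xander is a knight.
Leo is a knave.
Maya is a knight.

Verification:
- Frank (knight) says "Xander and I are the same type" - this is TRUE because Frank is a knight and Xander is a knight.
- Xander (knight) says "Frank tells the truth" - this is TRUE because Frank is a knight.
- Leo (knave) says "Xander is a knave" - this is FALSE (a lie) because Xander is a knight.
- Maya (knight) says "At least one of us is a knave" - this is TRUE because Leo is a knave.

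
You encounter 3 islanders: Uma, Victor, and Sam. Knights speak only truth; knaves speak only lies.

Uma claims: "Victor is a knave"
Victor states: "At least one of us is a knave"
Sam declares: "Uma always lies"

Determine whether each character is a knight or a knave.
Uma is a knave.
Victor is a knight.
Sam is a knight.

Verification:
- Uma (knave) says "Victor is a knave" - this is FALSE (a lie) because Victor is a knight.
- Victor (knight) says "At least one of us is a knave" - this is TRUE because Uma is a knave.
- Sam (knight) says "Uma always lies" - this is TRUE because Uma is a knave.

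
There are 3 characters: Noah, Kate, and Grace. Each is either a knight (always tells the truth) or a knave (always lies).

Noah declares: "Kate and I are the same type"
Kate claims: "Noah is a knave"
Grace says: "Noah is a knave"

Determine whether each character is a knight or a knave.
Noah is a knave.
Kate is a knight.
Grace is a knight.

Verification:
- Noah (knave) says "Kate and I are the same type" - this is FALSE (a lie) because Noah is a knave and Kate is a knight.
- Kate (knight) says "Noah is a knave" - this is TRUE because Noah is a knave.
- Grace (knight) says "Noah is a knave" - this is TRUE because Noah is a knave.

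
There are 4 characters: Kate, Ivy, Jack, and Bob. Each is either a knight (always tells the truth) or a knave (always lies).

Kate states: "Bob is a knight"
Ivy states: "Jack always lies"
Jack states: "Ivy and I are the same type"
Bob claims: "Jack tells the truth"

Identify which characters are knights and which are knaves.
Kate is a knave.
Ivy is a knight.
Jack is a knave.
Bob is a knave.

Verification:
- Kate (knave) says "Bob is a knight" - this is FALSE (a lie) because Bob is a knave.
- Ivy (knight) says "Jack always lies" - this is TRUE because Jack is a knave.
- Jack (knave) says "Ivy and I are the same type" - this is FALSE (a lie) because Jack is a knave and Ivy is a knight.
- Bob (knave) says "Jack tells the truth" - this is FALSE (a lie) because Jack is a knave.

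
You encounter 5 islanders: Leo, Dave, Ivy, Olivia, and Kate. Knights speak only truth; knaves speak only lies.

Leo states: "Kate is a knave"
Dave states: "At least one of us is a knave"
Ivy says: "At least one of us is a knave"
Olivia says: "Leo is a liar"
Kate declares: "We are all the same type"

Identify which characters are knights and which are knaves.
Leo is a knight.
Dave is a knight.
Ivy is a knight.
Olivia is a knave.
Kate is a knave.

Verification:
- Leo (knight) says "Kate is a knave" - this is TRUE because Kate is a knave.
- Dave (knight) says "At least one of us is a knave" - this is TRUE because Olivia and Kate are knaves.
- Ivy (knight) says "At least one of us is a knave" - this is TRUE because Olivia and Kate are knaves.
- Olivia (knave) says "Leo is a liar" - this is FALSE (a lie) because Leo is a knight.
- Kate (knave) says "We are all the same type" - this is FALSE (a lie) because Leo, Dave, and Ivy are knights and Olivia and Kate are knaves.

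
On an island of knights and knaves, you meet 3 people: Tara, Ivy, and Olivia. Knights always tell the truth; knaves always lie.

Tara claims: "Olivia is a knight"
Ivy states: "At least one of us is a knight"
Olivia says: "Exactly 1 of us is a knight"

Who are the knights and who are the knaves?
Tara is a knave.
Ivy is a knave.
Olivia is a knave.

Verification:
- Tara (knave) says "Olivia is a knight" - this is FALSE (a lie) because Olivia is a knave.
- Ivy (knave) says "At least one of us is a knight" - this is FALSE (a lie) because no one is a knight.
- Olivia (knave) says "Exactly 1 of us is a knight" - this is FALSE (a lie) because there are 0 knights.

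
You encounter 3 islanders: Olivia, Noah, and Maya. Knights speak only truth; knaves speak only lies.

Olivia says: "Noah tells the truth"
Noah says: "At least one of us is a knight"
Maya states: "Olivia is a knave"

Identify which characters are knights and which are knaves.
Olivia is a knight.
Noah is a knight.
Maya is a knave.

Verification:
- Olivia (knight) says "Noah tells the truth" - this is TRUE because Noah is a knight.
- Noah (knight) says "At least one of us is a knight" - this is TRUE because Olivia and Noah are knights.
- Maya (knave) says "Olivia is a knave" - this is FALSE (a lie) because Olivia is a knight.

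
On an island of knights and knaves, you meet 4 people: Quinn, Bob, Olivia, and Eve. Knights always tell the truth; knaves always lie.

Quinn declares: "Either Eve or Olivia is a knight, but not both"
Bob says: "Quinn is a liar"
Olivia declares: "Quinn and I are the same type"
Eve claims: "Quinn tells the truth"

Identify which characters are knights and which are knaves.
Quinn is a knight.
Bob is a knave.
Olivia is a knave.
Eve is a knight.

Verification:
- Quinn (knight) says "Either Eve or Olivia is a knight, but not both" - this is TRUE because Eve is a knight and Olivia is a knave.
- Bob (knave) says "Quinn is a liar" - this is FALSE (a lie) because Quinn is a knight.
- Olivia (knave) says "Quinn and I are the same type" - this is FALSE (a lie) because Olivia is a knave and Quinn is a knight.
- Eve (knight) says "Quinn tells the truth" - this is TRUE because Quinn is a knight.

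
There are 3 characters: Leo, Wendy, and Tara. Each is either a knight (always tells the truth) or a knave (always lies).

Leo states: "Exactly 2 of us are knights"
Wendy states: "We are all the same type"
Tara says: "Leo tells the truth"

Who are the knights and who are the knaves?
Leo is a knight.
Wendy is a knave.
Tara is a knight.

Verification:
- Leo (knight) says "Exactly 2 of us are knights" - this is TRUE because there are 2 knights.
- Wendy (knave) says "We are all the same type" - this is FALSE (a lie) because Leo and Tara are knights and Wendy is a knave.
- Tara (knight) says "Leo tells the truth" - this is TRUE because Leo is a knight.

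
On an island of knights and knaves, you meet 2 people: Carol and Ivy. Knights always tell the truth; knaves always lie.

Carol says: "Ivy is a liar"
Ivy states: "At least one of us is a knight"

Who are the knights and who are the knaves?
Carol is a knave.
Ivy is a knight.

Verification:
- Carol (knave) says "Ivy is a liar" - this is FALSE (a lie) because Ivy is a knight.
- Ivy (knight) says "At least one of us is a knight" - this is TRUE because Ivy is a knight.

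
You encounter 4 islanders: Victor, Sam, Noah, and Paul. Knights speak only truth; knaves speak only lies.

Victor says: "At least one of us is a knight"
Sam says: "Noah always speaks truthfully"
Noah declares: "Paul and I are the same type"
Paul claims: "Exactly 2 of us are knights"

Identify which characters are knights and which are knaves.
Victor is a knight.
Sam is a knave.
Noah is a knave.
Paul is a knight.

Verification:
- Victor (knight) says "At least one of us is a knight" - this is TRUE because Victor and Paul are knights.
- Sam (knave) says "Noah always speaks truthfully" - this is FALSE (a lie) because Noah is a knave.
- Noah (knave) says "Paul and I are the same type" - this is FALSE (a lie) because Noah is a knave and Paul is a knight.
- Paul (knight) says "Exactly 2 of us are knights" - this is TRUE because there are 2 knights.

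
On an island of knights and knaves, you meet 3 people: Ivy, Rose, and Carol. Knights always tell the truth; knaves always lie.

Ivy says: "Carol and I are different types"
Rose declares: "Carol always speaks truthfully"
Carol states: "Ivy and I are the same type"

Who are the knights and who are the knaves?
Ivy is a knight.
Rose is a knave.
Carol is a knave.

Verification:
- Ivy (knight) says "Carol and I are different types" - this is TRUE because Ivy is a knight and Carol is a knave.
- Rose (knave) says "Carol always speaks truthfully" - this is FALSE (a lie) because Carol is a knave.
- Carol (knave) says "Ivy and I are the same type" - this is FALSE (a lie) because Carol is a knave and Ivy is a knight.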